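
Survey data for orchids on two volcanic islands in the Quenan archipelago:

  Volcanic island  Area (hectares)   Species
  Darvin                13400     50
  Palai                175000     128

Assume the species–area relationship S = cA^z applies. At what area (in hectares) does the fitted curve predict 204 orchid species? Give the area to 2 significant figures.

z = ln(128/50) / ln(175000/13400) = 0.9400 / 2.5695 = 0.3658
c = 50 / 13400^0.3658 = 50 / 32.35 = 1.546
A = (204/1.546)^(1/0.3658) ⇒ ln A = ln(132)/0.3658 = 13.3466
A = e^13.3466 ≈ 625689 hectares

630000 hectares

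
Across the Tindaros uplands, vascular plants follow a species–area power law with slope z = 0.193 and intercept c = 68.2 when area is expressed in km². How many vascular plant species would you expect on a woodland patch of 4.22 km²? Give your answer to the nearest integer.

90 species

S = 68.2 × 4.22^0.193 = 68.2 × 1.32 ≈ 90.05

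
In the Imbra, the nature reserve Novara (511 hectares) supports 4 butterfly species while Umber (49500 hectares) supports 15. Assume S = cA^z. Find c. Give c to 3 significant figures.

z = ln(S₂/S₁) / ln(A₂/A₁) = ln(15/4) / ln(49500/511) = 1.3218 / 4.5734 = 0.2890
c = S₁ / A₁^z = 4 / 511^0.2890 = 4 / 6.064 = 0.6596

0.660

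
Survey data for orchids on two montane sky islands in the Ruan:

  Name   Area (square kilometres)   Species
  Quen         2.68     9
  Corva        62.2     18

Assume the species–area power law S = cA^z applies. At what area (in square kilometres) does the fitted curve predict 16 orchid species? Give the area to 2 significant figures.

z = ln(18/9) / ln(62.2/2.68) = 0.6931 / 3.1445 = 0.2204
c = 9 / 2.68^0.2204 = 9 / 1.243 = 7.242
A = (16/7.242)^(1/0.2204) ⇒ ln A = ln(2.209)/0.2204 = 3.5960
A = e^3.5960 ≈ 36.45 square kilometres

36 square kilometres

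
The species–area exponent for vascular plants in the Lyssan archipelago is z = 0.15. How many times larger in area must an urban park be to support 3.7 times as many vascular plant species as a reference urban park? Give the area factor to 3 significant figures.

(A₂/A₁)^0.15 = 3.7, so A₂/A₁ = 3.7^(1/0.15) = 3.7^6.667
ln(A₂/A₁) = ln 3.7 / 0.15 = 1.3083 / 0.15 = 8.7222
A₂/A₁ = e^8.7222 ≈ 6138

6140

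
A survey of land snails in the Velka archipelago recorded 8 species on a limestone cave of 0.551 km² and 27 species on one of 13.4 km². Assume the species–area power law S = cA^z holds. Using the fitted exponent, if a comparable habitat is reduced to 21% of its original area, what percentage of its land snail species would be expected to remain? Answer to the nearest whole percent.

55%

z = ln(27/8) / ln(13.4/0.551) = 1.2164 / 3.1913 = 0.3812
S_new/S_old = (A_new/A_old)^z = 0.21^0.3812 = exp(0.3812 × -1.5606) = 0.5516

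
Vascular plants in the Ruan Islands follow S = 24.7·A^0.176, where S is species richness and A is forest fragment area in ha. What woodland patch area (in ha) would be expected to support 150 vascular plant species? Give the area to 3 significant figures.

28300 ha

150 = 24.7 × A^0.176  ⇒  A^0.176 = 150/24.7 = 6.073
ln A = ln(6.073) / 0.176 = 1.8038 / 0.176 = 10.2490
A = e^10.2490 ≈ 28256 ha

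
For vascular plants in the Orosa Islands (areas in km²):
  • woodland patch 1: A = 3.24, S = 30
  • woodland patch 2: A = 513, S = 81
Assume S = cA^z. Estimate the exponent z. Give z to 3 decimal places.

Taking logs: ln S = ln c + z ln A, so z = (ln S₂ − ln S₁)/(ln A₂ − ln A₁).
z = ln(81/30) / ln(513/3.24) = ln(2.7) / ln(158.3) = 0.9933 / 5.0647 = 0.1961

0.196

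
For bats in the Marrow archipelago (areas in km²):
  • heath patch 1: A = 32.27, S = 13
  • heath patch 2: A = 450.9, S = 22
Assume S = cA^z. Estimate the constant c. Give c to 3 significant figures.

6.50

z = ln(S₂/S₁) / ln(A₂/A₁) = ln(22/13) / ln(450.9/32.27) = 0.5261 / 2.6371 = 0.1995
c = S₁ / A₁^z = 13 / 32.27^0.1995 = 13 / 2 = 6.5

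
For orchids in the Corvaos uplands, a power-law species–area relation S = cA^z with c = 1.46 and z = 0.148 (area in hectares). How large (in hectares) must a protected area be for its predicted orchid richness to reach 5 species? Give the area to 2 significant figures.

4100 hectares

5 = 1.46 × A^0.148  ⇒  A^0.148 = 5/1.46 = 3.425
ln A = ln(3.425) / 0.148 = 1.2310 / 0.148 = 8.3176
A = e^8.3176 ≈ 4095 hectares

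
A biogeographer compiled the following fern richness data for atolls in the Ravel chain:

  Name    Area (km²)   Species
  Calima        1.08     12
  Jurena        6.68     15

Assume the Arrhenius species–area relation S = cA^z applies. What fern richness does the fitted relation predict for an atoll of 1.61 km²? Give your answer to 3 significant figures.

z = ln(15/12) / ln(6.68/1.08) = 0.2231 / 1.8222 = 0.1225
c = 12 / 1.08^0.1225 = 12 / 1.009 = 11.89
S₃ = 11.89 × 1.61^0.1225 = 11.89 × 1.06 ≈ 12.6

12.6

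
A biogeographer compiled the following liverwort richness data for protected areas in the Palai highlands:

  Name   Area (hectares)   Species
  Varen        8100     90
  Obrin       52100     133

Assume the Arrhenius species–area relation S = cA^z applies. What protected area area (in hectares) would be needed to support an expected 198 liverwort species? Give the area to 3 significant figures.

347000 hectares

z = ln(133/90) / ln(52100/8100) = 0.3905 / 1.8613 = 0.2098
c = 90 / 8100^0.2098 = 90 / 6.608 = 13.62
A = (198/13.62)^(1/0.2098) ⇒ ln A = ln(14.54)/0.2098 = 12.7574
A = e^12.7574 ≈ 347106 hectares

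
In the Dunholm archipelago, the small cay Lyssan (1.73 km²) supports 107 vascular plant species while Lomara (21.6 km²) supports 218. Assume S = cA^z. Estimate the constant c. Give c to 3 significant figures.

91.7

z = ln(S₂/S₁) / ln(A₂/A₁) = ln(218/107) / ln(21.6/1.73) = 0.7117 / 2.5246 = 0.2819
c = S₁ / A₁^z = 107 / 1.73^0.2819 = 107 / 1.167 = 91.68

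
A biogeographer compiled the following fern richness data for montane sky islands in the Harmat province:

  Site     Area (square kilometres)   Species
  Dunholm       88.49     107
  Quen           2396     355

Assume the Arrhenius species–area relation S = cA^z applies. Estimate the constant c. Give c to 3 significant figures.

21.0

z = ln(S₂/S₁) / ln(A₂/A₁) = ln(355/107) / ln(2396/88.49) = 1.1993 / 3.2987 = 0.3636
c = S₁ / A₁^z = 107 / 88.49^0.3636 = 107 / 5.103 = 20.97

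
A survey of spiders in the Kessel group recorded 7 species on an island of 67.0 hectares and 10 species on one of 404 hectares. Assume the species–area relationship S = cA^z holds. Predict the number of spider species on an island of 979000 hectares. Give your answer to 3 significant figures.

47.0

z = ln(10/7) / ln(404/67) = 0.3567 / 1.7967 = 0.1985
c = 7 / 67^0.1985 = 7 / 2.304 = 3.038
S₃ = 3.038 × 979000^0.1985 = 3.038 × 15.46 ≈ 46.97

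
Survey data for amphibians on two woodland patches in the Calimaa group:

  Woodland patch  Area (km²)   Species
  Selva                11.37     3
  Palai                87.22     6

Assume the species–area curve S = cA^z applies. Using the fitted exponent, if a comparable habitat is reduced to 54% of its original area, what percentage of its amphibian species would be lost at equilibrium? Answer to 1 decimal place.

18.9%

z = ln(6/3) / ln(87.22/11.37) = 0.6931 / 2.0375 = 0.3402
S_new/S_old = (A_new/A_old)^z = 0.54^0.3402 = exp(0.3402 × -0.6162) = 0.8109
Fraction lost = 1 − 0.8109 = 0.1891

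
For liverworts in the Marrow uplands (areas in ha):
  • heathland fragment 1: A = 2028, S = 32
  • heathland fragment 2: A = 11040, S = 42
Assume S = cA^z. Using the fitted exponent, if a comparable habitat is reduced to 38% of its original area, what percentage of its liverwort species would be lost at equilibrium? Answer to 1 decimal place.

14.4%

z = ln(42/32) / ln(11040/2028) = 0.2719 / 1.6945 = 0.1605
S_new/S_old = (A_new/A_old)^z = 0.38^0.1605 = exp(0.1605 × -0.9676) = 0.8562
Fraction lost = 1 − 0.8562 = 0.1438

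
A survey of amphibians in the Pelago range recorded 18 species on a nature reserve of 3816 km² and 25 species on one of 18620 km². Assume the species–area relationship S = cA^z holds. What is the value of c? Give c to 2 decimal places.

z = ln(S₂/S₁) / ln(A₂/A₁) = ln(25/18) / ln(18620/3816) = 0.3285 / 1.5850 = 0.2073
c = S₁ / A₁^z = 18 / 3816^0.2073 = 18 / 5.525 = 3.258

3.26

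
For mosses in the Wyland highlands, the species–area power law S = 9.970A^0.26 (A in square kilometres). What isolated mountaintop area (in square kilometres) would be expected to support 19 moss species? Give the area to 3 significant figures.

11.9 square kilometres

19 = 9.97 × A^0.26  ⇒  A^0.26 = 19/9.97 = 1.906
ln A = ln(1.906) / 0.26 = 0.6449 / 0.26 = 2.4802
A = e^2.4802 ≈ 11.94 square kilometres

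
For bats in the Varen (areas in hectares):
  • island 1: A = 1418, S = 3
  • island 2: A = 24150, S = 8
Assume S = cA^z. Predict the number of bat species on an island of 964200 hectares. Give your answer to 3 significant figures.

28.6

z = ln(8/3) / ln(24150/1418) = 0.9808 / 2.8350 = 0.3460
c = 3 / 1418^0.3460 = 3 / 12.31 = 0.2436
S₃ = 0.2436 × 964200^0.3460 = 0.2436 × 117.6 ≈ 28.65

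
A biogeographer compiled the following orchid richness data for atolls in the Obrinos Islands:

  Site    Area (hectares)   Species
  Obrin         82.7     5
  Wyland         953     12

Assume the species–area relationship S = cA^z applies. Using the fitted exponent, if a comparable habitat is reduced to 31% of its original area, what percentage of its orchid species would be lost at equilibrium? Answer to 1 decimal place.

34.3%

z = ln(12/5) / ln(953/82.7) = 0.8755 / 2.4444 = 0.3582
S_new/S_old = (A_new/A_old)^z = 0.31^0.3582 = exp(0.3582 × -1.1712) = 0.6574
Fraction lost = 1 − 0.6574 = 0.3426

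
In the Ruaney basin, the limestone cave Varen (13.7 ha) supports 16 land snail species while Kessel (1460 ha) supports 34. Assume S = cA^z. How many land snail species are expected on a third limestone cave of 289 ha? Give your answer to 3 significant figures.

26.2

z = ln(34/16) / ln(1460/13.7) = 0.7538 / 4.6688 = 0.1614
c = 16 / 13.7^0.1614 = 16 / 1.526 = 10.49
S₃ = 10.49 × 289^0.1614 = 10.49 × 2.496 ≈ 26.18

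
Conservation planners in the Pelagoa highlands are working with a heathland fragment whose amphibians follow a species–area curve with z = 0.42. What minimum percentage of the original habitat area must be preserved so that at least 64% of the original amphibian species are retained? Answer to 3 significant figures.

Need (A_new/A_old)^0.42 = 0.64, so A_new/A_old = 0.64^(1/0.42) = 0.64^2.381
ln(A_new/A_old) = ln 0.64 / 0.42 = -0.4463 / 0.42 = -1.0626
A_new/A_old = e^-1.0626 ≈ 0.3456

34.6%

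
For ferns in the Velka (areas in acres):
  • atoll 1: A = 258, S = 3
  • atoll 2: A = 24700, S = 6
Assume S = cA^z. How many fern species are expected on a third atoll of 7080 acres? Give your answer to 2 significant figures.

5.0

z = ln(6/3) / ln(24700/258) = 0.6931 / 4.5616 = 0.1520
c = 3 / 258^0.1520 = 3 / 2.325 = 1.29
S₃ = 1.29 × 7080^0.1520 = 1.29 × 3.846 ≈ 4.962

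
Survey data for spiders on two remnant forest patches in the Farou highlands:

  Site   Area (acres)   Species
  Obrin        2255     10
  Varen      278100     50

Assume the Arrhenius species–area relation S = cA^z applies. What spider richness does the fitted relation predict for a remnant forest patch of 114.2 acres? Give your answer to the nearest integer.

4

z = ln(50/10) / ln(278100/2255) = 1.6094 / 4.8148 = 0.3343
c = 10 / 2255^0.3343 = 10 / 13.21 = 0.7571
S₃ = 0.7571 × 114.2^0.3343 = 0.7571 × 4.873 ≈ 3.689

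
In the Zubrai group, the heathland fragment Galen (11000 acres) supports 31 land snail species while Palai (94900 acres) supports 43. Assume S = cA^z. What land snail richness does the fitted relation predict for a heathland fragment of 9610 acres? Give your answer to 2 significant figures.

30

z = ln(43/31) / ln(94900/11000) = 0.3272 / 2.1549 = 0.1518
c = 31 / 11000^0.1518 = 31 / 4.108 = 7.546
S₃ = 7.546 × 9610^0.1518 = 7.546 × 4.025 ≈ 30.37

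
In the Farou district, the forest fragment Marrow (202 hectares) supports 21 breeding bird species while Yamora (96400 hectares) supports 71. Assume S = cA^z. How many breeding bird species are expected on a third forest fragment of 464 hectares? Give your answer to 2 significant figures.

25

z = ln(71/21) / ln(96400/202) = 1.2182 / 6.1680 = 0.1975
c = 21 / 202^0.1975 = 21 / 2.853 = 7.361
S₃ = 7.361 × 464^0.1975 = 7.361 × 3.362 ≈ 24.75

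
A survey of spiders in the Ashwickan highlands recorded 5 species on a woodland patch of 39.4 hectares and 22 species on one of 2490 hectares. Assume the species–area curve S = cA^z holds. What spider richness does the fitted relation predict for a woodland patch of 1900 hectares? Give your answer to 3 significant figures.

20.0

z = ln(22/5) / ln(2490/39.4) = 1.4816 / 4.1463 = 0.3573
c = 5 / 39.4^0.3573 = 5 / 3.716 = 1.345
S₃ = 1.345 × 1900^0.3573 = 1.345 × 14.85 ≈ 19.97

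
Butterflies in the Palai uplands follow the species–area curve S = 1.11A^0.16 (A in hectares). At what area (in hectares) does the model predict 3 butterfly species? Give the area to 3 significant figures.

500 hectares

3 = 1.11 × A^0.16  ⇒  A^0.16 = 3/1.11 = 2.703
ln A = ln(2.703) / 0.16 = 0.9943 / 0.16 = 6.2141
A = e^6.2141 ≈ 499.7 hectares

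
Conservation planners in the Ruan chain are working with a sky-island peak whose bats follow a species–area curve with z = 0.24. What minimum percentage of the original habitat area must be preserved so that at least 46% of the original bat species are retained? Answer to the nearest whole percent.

Need (A_new/A_old)^0.24 = 0.46, so A_new/A_old = 0.46^(1/0.24) = 0.46^4.167
ln(A_new/A_old) = ln 0.46 / 0.24 = -0.7765 / 0.24 = -3.2355
A_new/A_old = e^-3.2355 ≈ 0.03934

4%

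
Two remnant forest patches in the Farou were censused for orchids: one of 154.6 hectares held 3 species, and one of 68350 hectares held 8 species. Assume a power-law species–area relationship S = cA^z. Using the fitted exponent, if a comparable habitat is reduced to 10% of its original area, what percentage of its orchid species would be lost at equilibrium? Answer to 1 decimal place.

31.0%

z = ln(8/3) / ln(68350/154.6) = 0.9808 / 6.0916 = 0.1610
S_new/S_old = (A_new/A_old)^z = 0.1^0.1610 = exp(0.1610 × -2.3026) = 0.6902
Fraction lost = 1 − 0.6902 = 0.3098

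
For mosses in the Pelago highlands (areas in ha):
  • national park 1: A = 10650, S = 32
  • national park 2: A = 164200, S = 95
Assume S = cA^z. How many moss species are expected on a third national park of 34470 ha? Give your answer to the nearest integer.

z = ln(95/32) / ln(164200/10650) = 1.0881 / 2.7355 = 0.3978
c = 32 / 10650^0.3978 = 32 / 39.99 = 0.8001
S₃ = 0.8001 × 34470^0.3978 = 0.8001 × 63.81 ≈ 51.06

51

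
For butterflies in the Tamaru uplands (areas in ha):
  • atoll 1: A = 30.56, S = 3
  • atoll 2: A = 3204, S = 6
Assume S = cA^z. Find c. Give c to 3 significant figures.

1.80

z = ln(S₂/S₁) / ln(A₂/A₁) = ln(6/3) / ln(3204/30.56) = 0.6931 / 4.6525 = 0.1490
c = S₁ / A₁^z = 3 / 30.56^0.1490 = 3 / 1.664 = 1.802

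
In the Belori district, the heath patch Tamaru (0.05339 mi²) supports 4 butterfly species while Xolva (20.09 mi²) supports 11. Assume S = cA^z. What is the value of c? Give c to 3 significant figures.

6.59

z = ln(S₂/S₁) / ln(A₂/A₁) = ln(11/4) / ln(20.09/0.05339) = 1.0116 / 5.9304 = 0.1706
c = S₁ / A₁^z = 4 / 0.05339^0.1706 = 4 / 0.6066 = 6.594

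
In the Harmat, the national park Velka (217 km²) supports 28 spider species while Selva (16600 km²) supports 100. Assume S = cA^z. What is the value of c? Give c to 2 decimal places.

z = ln(S₂/S₁) / ln(A₂/A₁) = ln(100/28) / ln(16600/217) = 1.2730 / 4.3373 = 0.2935
c = S₁ / A₁^z = 28 / 217^0.2935 = 28 / 4.85 = 5.773

5.77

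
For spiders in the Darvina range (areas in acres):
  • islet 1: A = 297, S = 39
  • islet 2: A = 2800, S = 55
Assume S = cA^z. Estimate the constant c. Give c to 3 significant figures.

16.3

z = ln(S₂/S₁) / ln(A₂/A₁) = ln(55/39) / ln(2800/297) = 0.3438 / 2.2436 = 0.1532
c = S₁ / A₁^z = 39 / 297^0.1532 = 39 / 2.393 = 16.3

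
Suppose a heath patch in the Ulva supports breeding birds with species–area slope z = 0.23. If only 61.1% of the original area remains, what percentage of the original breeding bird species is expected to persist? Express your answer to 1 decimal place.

S_new/S_old = (A_new/A_old)^z = 0.611^0.23
= exp(0.23 × ln 0.611) = exp(0.23 × -0.4927) = exp(-0.1133) ≈ 0.8929

89.3%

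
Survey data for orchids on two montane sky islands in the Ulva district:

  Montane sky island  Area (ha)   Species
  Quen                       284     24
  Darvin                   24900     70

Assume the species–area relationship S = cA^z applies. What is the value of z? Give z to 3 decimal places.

Taking logs: ln S = ln c + z ln A, so z = (ln S₂ − ln S₁)/(ln A₂ − ln A₁).
z = ln(70/24) / ln(24900/284) = ln(2.917) / ln(87.68) = 1.0704 / 4.4736 = 0.2393

0.239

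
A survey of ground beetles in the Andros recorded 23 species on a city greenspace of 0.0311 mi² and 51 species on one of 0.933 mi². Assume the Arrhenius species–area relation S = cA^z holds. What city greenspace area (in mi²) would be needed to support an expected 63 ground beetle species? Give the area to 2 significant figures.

z = ln(51/23) / ln(0.933/0.0311) = 0.7963 / 3.4012 = 0.2341
c = 23 / 0.0311^0.2341 = 23 / 0.4437 = 51.83
A = (63/51.83)^(1/0.2341) ⇒ ln A = ln(1.215)/0.2341 = 0.8332
A = e^0.8332 ≈ 2.301 mi²

2.3 mi²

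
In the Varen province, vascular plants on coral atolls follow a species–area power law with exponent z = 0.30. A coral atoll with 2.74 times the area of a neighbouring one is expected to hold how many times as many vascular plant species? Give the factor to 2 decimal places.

S₂/S₁ = (A₂/A₁)^z = 2.74^0.3
ln(S₂/S₁) = 0.3 × ln 2.74 = 0.3 × 1.0080 = 0.3024
S₂/S₁ = e^0.3024 ≈ 1.353

1.35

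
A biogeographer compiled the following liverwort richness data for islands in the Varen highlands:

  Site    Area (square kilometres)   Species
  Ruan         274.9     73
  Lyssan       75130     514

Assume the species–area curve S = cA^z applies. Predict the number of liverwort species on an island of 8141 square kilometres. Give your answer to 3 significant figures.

237

z = ln(514/73) / ln(75130/274.9) = 1.9518 / 5.6106 = 0.3479
c = 73 / 274.9^0.3479 = 73 / 7.055 = 10.35
S₃ = 10.35 × 8141^0.3479 = 10.35 × 22.93 ≈ 237.3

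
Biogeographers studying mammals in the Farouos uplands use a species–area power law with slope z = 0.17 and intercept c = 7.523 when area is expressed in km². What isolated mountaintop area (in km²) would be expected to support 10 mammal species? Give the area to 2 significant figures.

10 = 7.523 × A^0.17  ⇒  A^0.17 = 10/7.523 = 1.329
ln A = ln(1.329) / 0.17 = 0.2846 / 0.17 = 1.6742
A = e^1.6742 ≈ 5.335 km²

5.3 km²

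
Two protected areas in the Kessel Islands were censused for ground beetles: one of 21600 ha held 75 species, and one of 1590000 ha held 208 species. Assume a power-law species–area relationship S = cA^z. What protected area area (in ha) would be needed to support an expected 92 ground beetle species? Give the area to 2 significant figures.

51000 ha

z = ln(208/75) / ln(1590000/21600) = 1.0200 / 4.2988 = 0.2373
c = 75 / 21600^0.2373 = 75 / 10.68 = 7.023
A = (92/7.023)^(1/0.2373) ⇒ ln A = ln(13.1)/0.2373 = 10.8414
A = e^10.8414 ≈ 51094 ha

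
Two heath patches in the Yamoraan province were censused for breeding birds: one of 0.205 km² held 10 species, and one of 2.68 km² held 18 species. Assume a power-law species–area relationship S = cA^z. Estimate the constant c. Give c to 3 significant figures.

14.4

z = ln(S₂/S₁) / ln(A₂/A₁) = ln(18/10) / ln(2.68/0.205) = 0.5878 / 2.5706 = 0.2287
c = S₁ / A₁^z = 10 / 0.205^0.2287 = 10 / 0.696 = 14.37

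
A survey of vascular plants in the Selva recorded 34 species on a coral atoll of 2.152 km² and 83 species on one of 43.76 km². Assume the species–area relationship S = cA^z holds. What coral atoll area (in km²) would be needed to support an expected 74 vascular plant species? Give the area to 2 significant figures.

z = ln(83/34) / ln(43.76/2.152) = 0.8925 / 3.0123 = 0.2963
c = 34 / 2.152^0.2963 = 34 / 1.255 = 27.09
A = (74/27.09)^(1/0.2963) ⇒ ln A = ln(2.731)/0.2963 = 3.3913
A = e^3.3913 ≈ 29.71 km²

30 km²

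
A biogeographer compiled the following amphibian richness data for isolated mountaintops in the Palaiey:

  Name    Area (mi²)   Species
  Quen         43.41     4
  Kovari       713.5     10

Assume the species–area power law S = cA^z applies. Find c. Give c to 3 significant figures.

1.16

z = ln(S₂/S₁) / ln(A₂/A₁) = ln(10/4) / ln(713.5/43.41) = 0.9163 / 2.7995 = 0.3273
c = S₁ / A₁^z = 4 / 43.41^0.3273 = 4 / 3.436 = 1.164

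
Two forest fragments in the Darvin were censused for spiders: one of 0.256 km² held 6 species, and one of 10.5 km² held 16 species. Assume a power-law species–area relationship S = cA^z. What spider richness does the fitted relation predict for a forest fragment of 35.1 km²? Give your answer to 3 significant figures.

22.0

z = ln(16/6) / ln(10.5/0.256) = 0.9808 / 3.7140 = 0.2641
c = 6 / 0.256^0.2641 = 6 / 0.6978 = 8.599
S₃ = 8.599 × 35.1^0.2641 = 8.599 × 2.559 ≈ 22.01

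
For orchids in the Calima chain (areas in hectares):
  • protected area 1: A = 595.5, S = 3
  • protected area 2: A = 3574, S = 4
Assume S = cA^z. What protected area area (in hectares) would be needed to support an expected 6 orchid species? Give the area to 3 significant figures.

44700 hectares

z = ln(4/3) / ln(3574/595.5) = 0.2877 / 1.7920 = 0.1605
c = 3 / 595.5^0.1605 = 3 / 2.789 = 1.076
A = (6/1.076)^(1/0.1605) ⇒ ln A = ln(5.578)/0.1605 = 10.7072
A = e^10.7072 ≈ 44675 hectares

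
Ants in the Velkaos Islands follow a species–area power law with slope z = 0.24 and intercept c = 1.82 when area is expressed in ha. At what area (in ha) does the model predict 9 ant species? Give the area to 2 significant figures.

780 ha

9 = 1.82 × A^0.24  ⇒  A^0.24 = 9/1.82 = 4.945
ln A = ln(4.945) / 0.24 = 1.5984 / 0.24 = 6.6600
A = e^6.6600 ≈ 780.5 ha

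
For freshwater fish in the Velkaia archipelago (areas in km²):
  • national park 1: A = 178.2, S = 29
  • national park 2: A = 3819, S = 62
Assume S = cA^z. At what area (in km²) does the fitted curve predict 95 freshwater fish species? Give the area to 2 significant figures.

z = ln(62/29) / ln(3819/178.2) = 0.7598 / 3.0648 = 0.2479
c = 29 / 178.2^0.2479 = 29 / 3.614 = 8.023
A = (95/8.023)^(1/0.2479) ⇒ ln A = ln(11.84)/0.2479 = 9.9690
A = e^9.9690 ≈ 21355 km²

21000 km²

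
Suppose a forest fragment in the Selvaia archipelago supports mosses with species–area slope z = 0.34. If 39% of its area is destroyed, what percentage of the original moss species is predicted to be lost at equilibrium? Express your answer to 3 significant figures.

S_new/S_old = (A_new/A_old)^z = 0.61^0.34
= exp(0.34 × ln 0.61) = exp(0.34 × -0.4943) = exp(-0.1681) ≈ 0.8453
Fraction lost = 1 − 0.8453 = 0.1547

15.5%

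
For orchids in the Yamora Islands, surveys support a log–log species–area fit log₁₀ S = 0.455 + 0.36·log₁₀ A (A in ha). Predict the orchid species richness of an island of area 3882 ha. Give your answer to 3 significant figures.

55.9

S = 2.851 × 3882^0.36
ln S = ln 2.851 + 0.36 × ln 3882 = 1.0477 + 0.36 × 8.2641 = 4.0228
S = e^4.0228 ≈ 55.85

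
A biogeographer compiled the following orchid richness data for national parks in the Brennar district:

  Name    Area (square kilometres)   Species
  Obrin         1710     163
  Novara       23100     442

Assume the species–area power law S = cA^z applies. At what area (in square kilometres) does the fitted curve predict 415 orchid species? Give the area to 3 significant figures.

19600 square kilometres

z = ln(442/163) / ln(23100/1710) = 0.9976 / 2.6033 = 0.3832
c = 163 / 1710^0.3832 = 163 / 17.33 = 9.405
A = (415/9.405)^(1/0.3832) ⇒ ln A = ln(44.13)/0.3832 = 9.8831
A = e^9.8831 ≈ 19596 square kilometres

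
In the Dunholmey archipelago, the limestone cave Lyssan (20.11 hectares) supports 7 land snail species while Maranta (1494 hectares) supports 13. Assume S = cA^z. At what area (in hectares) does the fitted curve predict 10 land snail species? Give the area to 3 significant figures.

z = ln(13/7) / ln(1494/20.11) = 0.6190 / 4.3080 = 0.1437
c = 7 / 20.11^0.1437 = 7 / 1.539 = 4.548
A = (10/4.548)^(1/0.1437) ⇒ ln A = ln(2.199)/0.1437 = 5.4834
A = e^5.4834 ≈ 240.7 hectares

241 hectares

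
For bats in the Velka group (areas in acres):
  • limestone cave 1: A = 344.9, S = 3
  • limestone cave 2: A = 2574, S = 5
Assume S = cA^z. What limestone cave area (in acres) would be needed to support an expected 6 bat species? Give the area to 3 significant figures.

z = ln(5/3) / ln(2574/344.9) = 0.5108 / 2.0100 = 0.2541
c = 3 / 344.9^0.2541 = 3 / 4.415 = 0.6795
A = (6/0.6795)^(1/0.2541) ⇒ ln A = ln(8.83)/0.2541 = 8.5706
A = e^8.5706 ≈ 5274 acres

5270 acres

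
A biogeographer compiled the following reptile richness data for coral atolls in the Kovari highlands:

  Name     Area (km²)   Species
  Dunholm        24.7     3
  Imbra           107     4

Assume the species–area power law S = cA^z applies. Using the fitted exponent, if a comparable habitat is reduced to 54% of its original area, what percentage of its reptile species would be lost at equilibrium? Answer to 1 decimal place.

z = ln(4/3) / ln(107/24.7) = 0.2877 / 1.4660 = 0.1962
S_new/S_old = (A_new/A_old)^z = 0.54^0.1962 = exp(0.1962 × -0.6162) = 0.8861
Fraction lost = 1 − 0.8861 = 0.1139

11.4%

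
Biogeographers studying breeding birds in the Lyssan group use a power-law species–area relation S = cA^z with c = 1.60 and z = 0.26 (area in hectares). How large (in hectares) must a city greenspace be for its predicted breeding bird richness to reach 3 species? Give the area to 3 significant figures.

11.2 hectares

3 = 1.6 × A^0.26  ⇒  A^0.26 = 3/1.6 = 1.875
ln A = ln(1.875) / 0.26 = 0.6286 / 0.26 = 2.4177
A = e^2.4177 ≈ 11.22 hectares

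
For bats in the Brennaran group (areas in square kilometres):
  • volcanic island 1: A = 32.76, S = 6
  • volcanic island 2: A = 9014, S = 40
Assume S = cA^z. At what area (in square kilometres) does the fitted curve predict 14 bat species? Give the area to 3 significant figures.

z = ln(40/6) / ln(9014/32.76) = 1.8971 / 5.6173 = 0.3377
c = 6 / 32.76^0.3377 = 6 / 3.249 = 1.847
A = (14/1.847)^(1/0.3377) ⇒ ln A = ln(7.581)/0.3377 = 5.9980
A = e^5.9980 ≈ 402.6 square kilometres

403 square kilometres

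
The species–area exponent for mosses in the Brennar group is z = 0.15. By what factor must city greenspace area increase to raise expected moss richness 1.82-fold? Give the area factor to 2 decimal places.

54.18

(A₂/A₁)^0.15 = 1.82, so A₂/A₁ = 1.82^(1/0.15) = 1.82^6.667
ln(A₂/A₁) = ln 1.82 / 0.15 = 0.5988 / 0.15 = 3.9922
A₂/A₁ = e^3.9922 ≈ 54.18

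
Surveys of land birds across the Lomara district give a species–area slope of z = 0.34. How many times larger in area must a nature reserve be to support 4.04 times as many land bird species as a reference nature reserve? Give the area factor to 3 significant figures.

60.7

(A₂/A₁)^0.34 = 4.04, so A₂/A₁ = 4.04^(1/0.34) = 4.04^2.941
ln(A₂/A₁) = ln 4.04 / 0.34 = 1.3962 / 0.34 = 4.1066
A₂/A₁ = e^4.1066 ≈ 60.74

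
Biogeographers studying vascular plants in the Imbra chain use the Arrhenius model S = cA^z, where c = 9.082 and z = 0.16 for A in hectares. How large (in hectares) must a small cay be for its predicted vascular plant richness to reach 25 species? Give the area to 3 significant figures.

560 hectares

25 = 9.082 × A^0.16  ⇒  A^0.16 = 25/9.082 = 2.753
ln A = ln(2.753) / 0.16 = 1.0126 / 0.16 = 6.3286
A = e^6.3286 ≈ 560.4 hectares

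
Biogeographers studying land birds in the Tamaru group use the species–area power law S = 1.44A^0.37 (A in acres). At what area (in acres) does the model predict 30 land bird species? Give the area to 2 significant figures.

30 = 1.44 × A^0.37  ⇒  A^0.37 = 30/1.44 = 20.83
ln A = ln(20.83) / 0.37 = 3.0366 / 0.37 = 8.2069
A = e^8.2069 ≈ 3666 acres

3700 acres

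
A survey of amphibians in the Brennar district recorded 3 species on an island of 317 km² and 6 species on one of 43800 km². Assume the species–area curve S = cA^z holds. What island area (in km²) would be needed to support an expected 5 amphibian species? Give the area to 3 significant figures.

12000 km²

z = ln(6/3) / ln(43800/317) = 0.6931 / 4.9285 = 0.1406
c = 3 / 317^0.1406 = 3 / 2.248 = 1.335
A = (5/1.335)^(1/0.1406) ⇒ ln A = ln(3.746)/0.1406 = 9.3910
A = e^9.3910 ≈ 11980 km²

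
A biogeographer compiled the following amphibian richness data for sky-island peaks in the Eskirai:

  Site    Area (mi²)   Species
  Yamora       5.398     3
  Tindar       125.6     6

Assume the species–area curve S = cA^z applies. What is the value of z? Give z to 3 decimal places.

Taking logs: ln S = ln c + z ln A, so z = (ln S₂ − ln S₁)/(ln A₂ − ln A₁).
z = ln(6/3) / ln(125.6/5.398) = ln(2) / ln(23.27) = 0.6931 / 3.1471 = 0.2203

0.220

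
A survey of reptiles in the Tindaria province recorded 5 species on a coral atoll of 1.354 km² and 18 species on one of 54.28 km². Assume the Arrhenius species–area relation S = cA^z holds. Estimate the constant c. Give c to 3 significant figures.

4.50

z = ln(S₂/S₁) / ln(A₂/A₁) = ln(18/5) / ln(54.28/1.354) = 1.2809 / 3.6911 = 0.3470
c = S₁ / A₁^z = 5 / 1.354^0.3470 = 5 / 1.111 = 4.501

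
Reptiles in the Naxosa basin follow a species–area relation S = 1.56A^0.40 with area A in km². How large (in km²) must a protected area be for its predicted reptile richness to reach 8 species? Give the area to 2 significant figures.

8 = 1.56 × A^0.4  ⇒  A^0.4 = 8/1.56 = 5.128
ln A = ln(5.128) / 0.4 = 1.6348 / 0.4 = 4.0869
A = e^4.0869 ≈ 59.55 km²

60 km²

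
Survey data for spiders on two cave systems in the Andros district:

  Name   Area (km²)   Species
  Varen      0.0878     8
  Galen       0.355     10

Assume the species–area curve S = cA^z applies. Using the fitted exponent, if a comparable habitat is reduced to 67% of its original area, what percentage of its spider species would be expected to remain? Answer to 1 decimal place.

93.8%

z = ln(10/8) / ln(0.355/0.0878) = 0.2231 / 1.3971 = 0.1597
S_new/S_old = (A_new/A_old)^z = 0.67^0.1597 = exp(0.1597 × -0.4005) = 0.938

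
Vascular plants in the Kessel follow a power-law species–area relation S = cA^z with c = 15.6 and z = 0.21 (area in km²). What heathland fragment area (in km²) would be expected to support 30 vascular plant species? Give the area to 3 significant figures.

30 = 15.6 × A^0.21  ⇒  A^0.21 = 30/15.6 = 1.923
ln A = ln(1.923) / 0.21 = 0.6539 / 0.21 = 3.1139
A = e^3.1139 ≈ 22.51 km²

22.5 km²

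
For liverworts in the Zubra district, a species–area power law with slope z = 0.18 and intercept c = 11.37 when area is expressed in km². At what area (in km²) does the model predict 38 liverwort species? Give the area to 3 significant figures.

815 km²

38 = 11.37 × A^0.18  ⇒  A^0.18 = 38/11.37 = 3.342
ln A = ln(3.342) / 0.18 = 1.2066 / 0.18 = 6.7034
A = e^6.7034 ≈ 815.2 km²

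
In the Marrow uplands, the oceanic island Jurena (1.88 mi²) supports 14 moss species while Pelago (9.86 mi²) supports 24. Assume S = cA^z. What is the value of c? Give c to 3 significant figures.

11.4

z = ln(S₂/S₁) / ln(A₂/A₁) = ln(24/14) / ln(9.86/1.88) = 0.5390 / 1.6572 = 0.3252
c = S₁ / A₁^z = 14 / 1.88^0.3252 = 14 / 1.228 = 11.4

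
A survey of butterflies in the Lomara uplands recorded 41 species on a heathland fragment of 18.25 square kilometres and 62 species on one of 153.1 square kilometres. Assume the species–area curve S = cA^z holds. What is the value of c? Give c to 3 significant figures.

23.3

z = ln(S₂/S₁) / ln(A₂/A₁) = ln(62/41) / ln(153.1/18.25) = 0.4136 / 2.1269 = 0.1944
c = S₁ / A₁^z = 41 / 18.25^0.1944 = 41 / 1.759 = 23.31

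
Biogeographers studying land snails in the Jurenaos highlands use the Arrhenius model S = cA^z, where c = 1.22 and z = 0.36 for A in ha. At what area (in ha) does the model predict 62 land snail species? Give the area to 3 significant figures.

62 = 1.22 × A^0.36  ⇒  A^0.36 = 62/1.22 = 50.82
ln A = ln(50.82) / 0.36 = 3.9283 / 0.36 = 10.9119
A = e^10.9119 ≈ 54825 ha

54800 ha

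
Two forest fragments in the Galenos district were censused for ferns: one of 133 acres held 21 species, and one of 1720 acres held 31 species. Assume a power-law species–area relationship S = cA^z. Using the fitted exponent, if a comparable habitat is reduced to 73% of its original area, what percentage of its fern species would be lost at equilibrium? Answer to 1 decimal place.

4.7%

z = ln(31/21) / ln(1720/133) = 0.3895 / 2.5597 = 0.1522
S_new/S_old = (A_new/A_old)^z = 0.73^0.1522 = exp(0.1522 × -0.3147) = 0.9532
Fraction lost = 1 − 0.9532 = 0.04676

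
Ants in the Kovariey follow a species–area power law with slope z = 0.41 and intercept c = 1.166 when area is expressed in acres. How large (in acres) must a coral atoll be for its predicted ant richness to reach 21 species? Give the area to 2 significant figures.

21 = 1.166 × A^0.41  ⇒  A^0.41 = 21/1.166 = 18.01
ln A = ln(18.01) / 0.41 = 2.8909 / 0.41 = 7.0511
A = e^7.0511 ≈ 1154 acres

1200 acres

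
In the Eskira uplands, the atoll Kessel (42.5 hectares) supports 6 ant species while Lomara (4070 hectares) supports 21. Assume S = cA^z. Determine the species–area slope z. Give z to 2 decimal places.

Taking logs: ln S = ln c + z ln A, so z = (ln S₂ − ln S₁)/(ln A₂ − ln A₁).
z = ln(21/6) / ln(4070/42.5) = ln(3.5) / ln(95.76) = 1.2528 / 4.5619 = 0.2746

0.27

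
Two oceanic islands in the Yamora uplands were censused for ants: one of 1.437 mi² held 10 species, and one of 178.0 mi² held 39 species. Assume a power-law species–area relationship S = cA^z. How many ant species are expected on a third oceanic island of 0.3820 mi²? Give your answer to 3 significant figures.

z = ln(39/10) / ln(178/1.437) = 1.3610 / 4.8192 = 0.2824
c = 10 / 1.437^0.2824 = 10 / 1.108 = 9.027
S₃ = 9.027 × 0.382^0.2824 = 9.027 × 0.762 ≈ 6.879

6.88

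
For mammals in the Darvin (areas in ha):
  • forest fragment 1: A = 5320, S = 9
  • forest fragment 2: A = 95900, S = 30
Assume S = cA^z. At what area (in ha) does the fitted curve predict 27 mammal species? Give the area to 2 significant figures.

z = ln(30/9) / ln(95900/5320) = 1.2040 / 2.8918 = 0.4163
c = 9 / 5320^0.4163 = 9 / 35.58 = 0.2529
A = (27/0.2529)^(1/0.4163) ⇒ ln A = ln(106.7)/0.4163 = 11.2180
A = e^11.2180 ≈ 74458 ha

74000 ha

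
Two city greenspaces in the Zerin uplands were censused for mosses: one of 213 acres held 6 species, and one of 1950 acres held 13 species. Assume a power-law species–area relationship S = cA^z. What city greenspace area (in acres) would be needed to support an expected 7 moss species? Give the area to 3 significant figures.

z = ln(13/6) / ln(1950/213) = 0.7732 / 2.2143 = 0.3492
c = 6 / 213^0.3492 = 6 / 6.502 = 0.9228
A = (7/0.9228)^(1/0.3492) ⇒ ln A = ln(7.585)/0.3492 = 5.8028
A = e^5.8028 ≈ 331.2 acres

331 acres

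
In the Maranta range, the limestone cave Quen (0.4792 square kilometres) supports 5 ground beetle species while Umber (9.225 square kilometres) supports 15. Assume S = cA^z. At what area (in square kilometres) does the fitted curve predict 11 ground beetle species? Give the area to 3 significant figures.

z = ln(15/5) / ln(9.225/0.4792) = 1.0986 / 2.9576 = 0.3715
c = 5 / 0.4792^0.3715 = 5 / 0.7609 = 6.571
A = (11/6.571)^(1/0.3715) ⇒ ln A = ln(1.674)/0.3715 = 1.3870
A = e^1.3870 ≈ 4.003 square kilometres

4.00 square kilometres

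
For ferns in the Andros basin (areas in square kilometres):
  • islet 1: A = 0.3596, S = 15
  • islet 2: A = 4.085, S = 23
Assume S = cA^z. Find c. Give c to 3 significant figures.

18.0

z = ln(S₂/S₁) / ln(A₂/A₁) = ln(23/15) / ln(4.085/0.3596) = 0.4274 / 2.4301 = 0.1759
c = S₁ / A₁^z = 15 / 0.3596^0.1759 = 15 / 0.8354 = 17.96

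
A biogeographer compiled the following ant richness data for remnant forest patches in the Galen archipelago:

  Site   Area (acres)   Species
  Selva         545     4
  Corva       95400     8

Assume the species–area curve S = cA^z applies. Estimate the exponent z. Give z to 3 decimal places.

0.134

Taking logs: ln S = ln c + z ln A, so z = (ln S₂ − ln S₁)/(ln A₂ − ln A₁).
z = ln(8/4) / ln(95400/545) = ln(2) / ln(175) = 0.6931 / 5.1650 = 0.1342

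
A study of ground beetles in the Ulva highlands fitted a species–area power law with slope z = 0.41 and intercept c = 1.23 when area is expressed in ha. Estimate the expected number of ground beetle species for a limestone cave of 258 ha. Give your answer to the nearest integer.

S = 1.23 × 258^0.41
ln S = ln 1.23 + 0.41 × ln 258 = 0.2070 + 0.41 × 5.5530 = 2.4837
S = e^2.4837 ≈ 11.99

12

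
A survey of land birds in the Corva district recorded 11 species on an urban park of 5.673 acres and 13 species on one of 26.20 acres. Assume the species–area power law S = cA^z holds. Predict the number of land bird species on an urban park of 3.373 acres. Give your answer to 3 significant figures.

z = ln(13/11) / ln(26.2/5.673) = 0.1671 / 1.5300 = 0.1092
c = 11 / 5.673^0.1092 = 11 / 1.209 = 9.101
S₃ = 9.101 × 3.373^0.1092 = 9.101 × 1.142 ≈ 10.39

10.4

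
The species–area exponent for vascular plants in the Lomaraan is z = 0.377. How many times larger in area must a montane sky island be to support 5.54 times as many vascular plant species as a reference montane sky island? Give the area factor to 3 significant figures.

93.8

(A₂/A₁)^0.377 = 5.54, so A₂/A₁ = 5.54^(1/0.377) = 5.54^2.653
ln(A₂/A₁) = ln 5.54 / 0.377 = 1.7120 / 0.377 = 4.5411
A₂/A₁ = e^4.5411 ≈ 93.79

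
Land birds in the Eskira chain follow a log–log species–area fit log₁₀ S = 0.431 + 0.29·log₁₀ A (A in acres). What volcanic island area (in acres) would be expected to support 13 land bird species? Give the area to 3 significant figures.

13 = 2.698 × A^0.29  ⇒  A^0.29 = 13/2.698 = 4.819
ln A = ln(4.819) / 0.29 = 1.5725 / 0.29 = 5.4225
A = e^5.4225 ≈ 226.5 acres

226 acres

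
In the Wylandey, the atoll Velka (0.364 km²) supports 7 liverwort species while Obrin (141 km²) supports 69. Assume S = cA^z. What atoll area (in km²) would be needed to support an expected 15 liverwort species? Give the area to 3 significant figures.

z = ln(69/7) / ln(141/0.364) = 2.2882 / 5.9594 = 0.3840
c = 7 / 0.364^0.3840 = 7 / 0.6784 = 10.32
A = (15/10.32)^(1/0.3840) ⇒ ln A = ln(1.454)/0.3840 = 0.9743
A = e^0.9743 ≈ 2.649 km²

2.65 km²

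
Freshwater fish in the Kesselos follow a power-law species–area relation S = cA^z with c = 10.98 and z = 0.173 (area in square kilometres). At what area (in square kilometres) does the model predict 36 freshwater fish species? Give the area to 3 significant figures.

36 = 10.98 × A^0.173  ⇒  A^0.173 = 36/10.98 = 3.279
ln A = ln(3.279) / 0.173 = 1.1874 / 0.173 = 6.8638
A = e^6.8638 ≈ 957 square kilometres

957 square kilometres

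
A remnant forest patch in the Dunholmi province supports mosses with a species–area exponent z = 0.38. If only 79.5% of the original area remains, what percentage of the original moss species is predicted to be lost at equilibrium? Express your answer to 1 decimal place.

S_new/S_old = (A_new/A_old)^z = 0.795^0.38
= exp(0.38 × ln 0.795) = exp(0.38 × -0.2294) = exp(-0.0872) ≈ 0.9165
Fraction lost = 1 − 0.9165 = 0.08349

8.3%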